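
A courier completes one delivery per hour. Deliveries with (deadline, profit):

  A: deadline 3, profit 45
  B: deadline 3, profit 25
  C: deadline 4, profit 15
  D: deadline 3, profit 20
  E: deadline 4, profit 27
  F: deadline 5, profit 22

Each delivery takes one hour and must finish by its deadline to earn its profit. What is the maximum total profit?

Take jobs in profit order; each goes to the latest open slot no later than its deadline.
Profit order: A=45 E=27 B=25 F=22 D=20 C=15
Assign: A→slot 3, E→slot 4, B→slot 2, F→slot 5, D→slot 1, C skipped.
Slots: [1:D] [2:B] [3:A] [4:E] [5:F]
Profit = 20 + 25 + 45 + 27 + 22 = 139

139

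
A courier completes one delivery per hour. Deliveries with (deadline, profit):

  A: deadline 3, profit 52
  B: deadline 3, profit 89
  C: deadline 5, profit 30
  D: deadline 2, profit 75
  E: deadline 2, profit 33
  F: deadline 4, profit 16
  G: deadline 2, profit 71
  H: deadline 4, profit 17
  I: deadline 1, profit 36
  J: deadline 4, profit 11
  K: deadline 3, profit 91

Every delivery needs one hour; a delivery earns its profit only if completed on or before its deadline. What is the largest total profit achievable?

302

Take jobs in profit order; each goes to the latest open slot no later than its deadline.
By profit: K(d3,91), B(d3,89), D(d2,75), G(d2,71), A(d3,52), I(d1,36), E(d2,33), C(d5,30), H(d4,17), F(d4,16), J(d4,11)
K→slot 3; B→slot 2; D→slot 1; G skipped; A skipped; I skipped; E skipped; C→slot 5; H→slot 4; F skipped; J skipped.
Profit = 75 + 89 + 91 + 17 + 30 = 302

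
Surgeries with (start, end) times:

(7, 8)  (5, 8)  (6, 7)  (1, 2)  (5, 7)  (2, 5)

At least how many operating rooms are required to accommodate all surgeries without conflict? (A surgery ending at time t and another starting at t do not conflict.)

starts: [1, 2, 5, 5, 6, 7]
ends:   [2, 5, 7, 7, 8, 8]
s1→1 e2→0 s2→1 e5→0 s5→1 s5→2 s6→3  — peak 3.

3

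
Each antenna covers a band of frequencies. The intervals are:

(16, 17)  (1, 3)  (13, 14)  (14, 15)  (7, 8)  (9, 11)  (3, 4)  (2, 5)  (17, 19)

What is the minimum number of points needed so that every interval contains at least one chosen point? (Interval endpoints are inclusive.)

Process intervals by earliest right end; each time one isn't hit yet, stab at its right endpoint.
Sorted: [1,3] [3,4] [2,5] [7,8] [9,11] [13,14] [14,15] [16,17] [17,19]
{[1,3],[3,4],[2,5]} hit by 3; {[7,8]} hit by 8; {[9,11]} hit by 11; {[13,14],[14,15]} hit by 14; {[16,17],[17,19]} hit by 17.
Points: 3, 8, 11, 14, 17 (5 total).

5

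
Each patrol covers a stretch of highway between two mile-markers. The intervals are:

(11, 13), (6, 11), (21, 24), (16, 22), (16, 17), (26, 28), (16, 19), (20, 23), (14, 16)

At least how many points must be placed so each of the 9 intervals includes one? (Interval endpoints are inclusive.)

4

By right end: [6,11]  [11,13]  [14,16]  [16,17]  [16,19]  [16,22]  [20,23]  [21,24]  [26,28]
[6,11] uncovered → point at 11; [14,16] uncovered → point at 16; [20,23] uncovered → point at 23; [26,28] uncovered → point at 28.
Points: 11, 16, 23, 28 (4 total).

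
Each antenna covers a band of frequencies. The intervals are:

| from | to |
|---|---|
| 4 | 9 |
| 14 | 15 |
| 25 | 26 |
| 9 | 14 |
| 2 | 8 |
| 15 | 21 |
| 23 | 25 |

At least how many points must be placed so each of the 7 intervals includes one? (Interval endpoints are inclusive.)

4

Sort by right endpoint; whenever an interval is uncovered, place a point at its right end.
By right end: [2,8]  [4,9]  [9,14]  [14,15]  [15,21]  [23,25]  [25,26]
[2,8] uncovered → point at 8; [9,14] uncovered → point at 14; [15,21] uncovered → point at 21; [23,25] uncovered → point at 25.
Points: 8, 14, 21, 25 (4 total).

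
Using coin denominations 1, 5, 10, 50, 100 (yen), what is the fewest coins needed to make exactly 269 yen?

269 = 2×100 + 1×50 + 1×10 + 1×5 + 4×1
Total coins = 2 + 1 + 1 + 1 + 4 = 9

9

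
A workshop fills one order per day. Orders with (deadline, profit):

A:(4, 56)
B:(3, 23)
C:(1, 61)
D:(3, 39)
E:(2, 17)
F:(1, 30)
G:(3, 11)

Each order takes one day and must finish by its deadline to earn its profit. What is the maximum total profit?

179

Profit order: C=61 A=56 D=39 F=30 B=23 E=17 G=11
Assign: C→slot 1, A→slot 4, D→slot 3, F skipped, B→slot 2, E skipped, G skipped.
Slots: [1:C] [2:B] [3:D] [4:A]
Profit = 61 + 23 + 39 + 56 = 179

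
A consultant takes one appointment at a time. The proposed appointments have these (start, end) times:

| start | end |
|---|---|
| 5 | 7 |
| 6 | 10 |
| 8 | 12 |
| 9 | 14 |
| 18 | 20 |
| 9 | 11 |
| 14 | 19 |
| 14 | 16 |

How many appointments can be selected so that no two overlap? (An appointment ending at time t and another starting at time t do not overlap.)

4

By end time: (5,7), (6,10), (9,11), (8,12), (9,14), (14,16), (14,19), (18,20).
Pick (5,7); next start ≥ 7 → (9,11); next start ≥ 11 → (14,16); next start ≥ 16 → (18,20).
Selected 4 appointments.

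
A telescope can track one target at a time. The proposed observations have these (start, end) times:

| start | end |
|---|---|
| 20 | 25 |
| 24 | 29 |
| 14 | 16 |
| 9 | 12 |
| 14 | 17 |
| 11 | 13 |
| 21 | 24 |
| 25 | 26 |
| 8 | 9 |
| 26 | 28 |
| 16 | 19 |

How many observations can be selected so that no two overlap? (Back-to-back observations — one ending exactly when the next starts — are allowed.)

7

By end time: (8,9), (9,12), (11,13), (14,16), (14,17), (16,19), (21,24), (20,25), (25,26), (26,28), (24,29).
Pick (8,9); next start ≥ 9 → (9,12); next start ≥ 12 → (14,16); next start ≥ 16 → (16,19); next start ≥ 19 → (21,24); next start ≥ 24 → (25,26); next start ≥ 26 → (26,28).
Selected 7 observations.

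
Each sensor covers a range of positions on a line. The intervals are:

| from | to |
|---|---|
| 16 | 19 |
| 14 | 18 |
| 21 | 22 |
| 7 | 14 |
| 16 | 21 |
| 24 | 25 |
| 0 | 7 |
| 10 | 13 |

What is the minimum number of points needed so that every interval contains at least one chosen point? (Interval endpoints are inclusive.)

5

Sorted: [0,7] [10,13] [7,14] [14,18] [16,19] [16,21] [21,22] [24,25]
{[0,7]} hit by 7; {[10,13],[7,14]} hit by 13; {[14,18],[16,19],[16,21]} hit by 18; {[21,22]} hit by 22; {[24,25]} hit by 25.
Points: 7, 13, 18, 22, 25 (5 total).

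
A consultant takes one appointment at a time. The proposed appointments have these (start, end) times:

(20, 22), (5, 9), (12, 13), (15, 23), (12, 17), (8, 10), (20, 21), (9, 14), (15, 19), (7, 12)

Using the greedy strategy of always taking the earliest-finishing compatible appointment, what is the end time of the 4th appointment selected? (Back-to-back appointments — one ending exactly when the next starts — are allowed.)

21

By end time: (5,9), (8,10), (7,12), (12,13), (9,14), (12,17), (15,19), (20,21), (20,22), (15,23).
Pick (5,9); next start ≥ 9 → (12,13); next start ≥ 13 → (15,19); next start ≥ 19 → (20,21).
Selected: (5,9) (12,13) (15,19) (20,21)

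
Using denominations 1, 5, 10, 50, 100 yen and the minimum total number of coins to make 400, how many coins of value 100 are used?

4

Use the largest denomination that fits, subtract, and repeat.
400 − 4×100→0
Count of 100: 4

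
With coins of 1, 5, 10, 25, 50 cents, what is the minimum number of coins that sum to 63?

63 − 1×50→13 − 1×10→3 − 3×1→0
Total coins = 1 + 1 + 3 = 5

5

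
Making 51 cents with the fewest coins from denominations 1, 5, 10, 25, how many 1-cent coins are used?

1

51 − 2×25→1 − 1×1→0
Count of 1: 1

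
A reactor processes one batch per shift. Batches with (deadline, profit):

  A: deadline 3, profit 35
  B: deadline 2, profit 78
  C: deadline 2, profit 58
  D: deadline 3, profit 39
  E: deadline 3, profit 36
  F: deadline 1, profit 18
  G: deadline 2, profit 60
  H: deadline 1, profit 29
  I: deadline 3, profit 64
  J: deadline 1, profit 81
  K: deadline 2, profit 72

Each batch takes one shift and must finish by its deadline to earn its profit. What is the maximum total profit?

Sort by profit descending; place each in the latest free slot ≤ its deadline.
Profit order: J=81 B=78 K=72 I=64 G=60 C=58 D=39 E=36 A=35 H=29 F=18
Assign: J→slot 1, B→slot 2, K skipped, I→slot 3, G skipped, C skipped, D skipped, E skipped, A skipped, H skipped, F skipped.
Slots: [1:J] [2:B] [3:I]
Profit = 81 + 78 + 64 = 223

223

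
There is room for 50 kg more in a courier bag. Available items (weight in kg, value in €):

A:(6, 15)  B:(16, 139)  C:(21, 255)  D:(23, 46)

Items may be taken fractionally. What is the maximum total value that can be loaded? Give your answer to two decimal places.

423.00

Sort by value per unit weight and fill in that order.
Order: C (255/21=12.14) > B (139/16=8.69) > A (15/6=2.50) > D (46/23=2.00)
Fill: take C (21 @ 255) → take B (16 @ 139) → take A (6 @ 15) → take 7/23 of D → 14.00; 50/50 used.
Total value = 423.00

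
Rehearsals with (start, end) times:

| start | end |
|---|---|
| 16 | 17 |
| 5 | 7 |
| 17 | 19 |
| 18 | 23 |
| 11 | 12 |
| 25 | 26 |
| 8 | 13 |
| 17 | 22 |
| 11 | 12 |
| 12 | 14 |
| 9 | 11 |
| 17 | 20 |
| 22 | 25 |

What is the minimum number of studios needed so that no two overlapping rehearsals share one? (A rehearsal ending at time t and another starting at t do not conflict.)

starts: [5, 8, 9, 11, 11, 12, 16, 17, 17, 17, 18, 22, 25]
ends:   [7, 11, 12, 12, 13, 14, 17, 19, 20, 22, 23, 25, 26]
s5→1 e7→0 s8→1 s9→2 e11→1 s11→2 s11→3 e12→2 e12→1 s12→2 e13→1 e14→0 s16→1 e17→0 s17→1 s17→2 s17→3 s18→4  — peak 4.

4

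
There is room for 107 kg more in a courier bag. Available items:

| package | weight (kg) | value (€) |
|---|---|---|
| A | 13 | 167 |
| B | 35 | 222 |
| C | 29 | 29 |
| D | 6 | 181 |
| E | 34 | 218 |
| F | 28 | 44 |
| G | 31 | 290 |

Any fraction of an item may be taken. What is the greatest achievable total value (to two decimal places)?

Ratios (sorted): D 30.17, A 12.85, G 9.35, E 6.41, B 6.34, F 1.57, C 1.00
take D (6 @ 181); take A (13 @ 167); take G (31 @ 290); take E (34 @ 218); take 23/35 of B → 145.89. Capacity used 107/107.
Total value = 1001.89

1001.89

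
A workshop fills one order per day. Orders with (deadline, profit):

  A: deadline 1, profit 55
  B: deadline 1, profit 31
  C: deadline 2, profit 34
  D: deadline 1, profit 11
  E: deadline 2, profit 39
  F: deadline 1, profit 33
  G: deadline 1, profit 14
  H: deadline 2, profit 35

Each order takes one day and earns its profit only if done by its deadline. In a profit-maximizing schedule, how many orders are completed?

2

Profit order: A=55 E=39 H=35 C=34 F=33 B=31 G=14 D=11
Assign: A→slot 1, E→slot 2, H skipped, C skipped, F skipped, B skipped, G skipped, D skipped.
Slots: [1:A] [2:E]
2 of 8 scheduled.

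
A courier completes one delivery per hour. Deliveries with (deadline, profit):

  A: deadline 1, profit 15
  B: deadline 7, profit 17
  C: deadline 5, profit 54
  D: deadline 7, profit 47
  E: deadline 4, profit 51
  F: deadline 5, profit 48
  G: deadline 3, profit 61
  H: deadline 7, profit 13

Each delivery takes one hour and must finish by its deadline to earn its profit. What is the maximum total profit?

Take jobs in profit order; each goes to the latest open slot no later than its deadline.
Profit order: G=61 C=54 E=51 F=48 D=47 B=17 A=15 H=13
Assign: G→slot 3, C→slot 5, E→slot 4, F→slot 2, D→slot 7, B→slot 6, A→slot 1, H skipped.
Slots: [1:A] [2:F] [3:G] [4:E] [5:C] [6:B] [7:D]
Profit = 15 + 48 + 61 + 51 + 54 + 17 + 47 = 293

293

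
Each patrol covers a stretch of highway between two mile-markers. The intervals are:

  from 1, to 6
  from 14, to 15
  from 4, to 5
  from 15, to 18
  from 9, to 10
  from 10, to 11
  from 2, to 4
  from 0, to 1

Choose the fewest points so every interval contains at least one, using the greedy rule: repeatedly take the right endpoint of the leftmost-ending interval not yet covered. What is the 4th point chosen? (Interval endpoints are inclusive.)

By right end: [0,1]  [2,4]  [4,5]  [1,6]  [9,10]  [10,11]  [14,15]  [15,18]
[0,1] uncovered → point at 1; [2,4] uncovered → point at 4; [9,10] uncovered → point at 10; [14,15] uncovered → point at 15.
Points: 1, 4, 10, 15 (4 total).

15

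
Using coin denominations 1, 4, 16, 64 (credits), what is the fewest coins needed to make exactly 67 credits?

4

67 − 1×64→3 − 3×1→0
Total coins = 1 + 3 = 4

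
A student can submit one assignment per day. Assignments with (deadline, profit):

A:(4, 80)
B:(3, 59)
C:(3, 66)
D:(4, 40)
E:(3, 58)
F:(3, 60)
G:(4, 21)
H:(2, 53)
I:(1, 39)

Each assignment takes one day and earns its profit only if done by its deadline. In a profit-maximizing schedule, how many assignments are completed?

By profit: A(d4,80), C(d3,66), F(d3,60), B(d3,59), E(d3,58), H(d2,53), D(d4,40), I(d1,39), G(d4,21)
A→slot 4; C→slot 3; F→slot 2; B→slot 1; E skipped; H skipped; D skipped; I skipped; G skipped.
4 of 9 scheduled.

4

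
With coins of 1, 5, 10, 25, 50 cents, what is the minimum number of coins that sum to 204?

8

Greedy: take as many of the largest coin as possible, then repeat with the remainder.
204 = 4×50 + 4×1
Total coins = 4 + 4 = 8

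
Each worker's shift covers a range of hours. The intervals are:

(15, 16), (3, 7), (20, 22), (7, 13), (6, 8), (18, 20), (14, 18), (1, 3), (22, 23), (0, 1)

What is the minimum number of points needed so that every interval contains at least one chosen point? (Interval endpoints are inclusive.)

5

Sort by right endpoint; whenever an interval is uncovered, place a point at its right end.
Sorted: [0,1] [1,3] [3,7] [6,8] [7,13] [15,16] [14,18] [18,20] [20,22] [22,23]
{[0,1],[1,3]} hit by 1; {[3,7],[6,8],[7,13]} hit by 7; {[15,16],[14,18]} hit by 16; {[18,20],[20,22]} hit by 20; {[22,23]} hit by 23.
Points: 1, 7, 16, 20, 23 (5 total).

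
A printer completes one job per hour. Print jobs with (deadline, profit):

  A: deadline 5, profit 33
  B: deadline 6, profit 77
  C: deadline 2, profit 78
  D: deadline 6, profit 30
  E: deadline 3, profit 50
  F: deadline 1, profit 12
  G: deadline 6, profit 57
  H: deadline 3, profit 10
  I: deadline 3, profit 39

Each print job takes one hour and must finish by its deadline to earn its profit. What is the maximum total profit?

By profit: C(d2,78), B(d6,77), G(d6,57), E(d3,50), I(d3,39), A(d5,33), D(d6,30), F(d1,12), H(d3,10)
C→slot 2; B→slot 6; G→slot 5; E→slot 3; I→slot 1; A→slot 4; D skipped; F skipped; H skipped.
Profit = 39 + 78 + 50 + 33 + 57 + 77 = 334

334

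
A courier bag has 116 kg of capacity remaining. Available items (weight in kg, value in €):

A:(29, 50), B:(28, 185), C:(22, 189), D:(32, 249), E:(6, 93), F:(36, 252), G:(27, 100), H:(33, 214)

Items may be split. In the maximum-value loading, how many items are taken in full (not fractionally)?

4

Order: E (93/6=15.50) > C (189/22=8.59) > D (249/32=7.78) > F (252/36=7.00) > B (185/28=6.61) > H (214/33=6.48) > G (100/27=3.70) > A (50/29=1.72)
Fill: take E (6 @ 93) → take C (22 @ 189) → take D (32 @ 249) → take F (36 @ 252) → take 20/28 of B → 132.14; 116/116 used.
4 item(s) taken whole; one partial (take 20/28 of B).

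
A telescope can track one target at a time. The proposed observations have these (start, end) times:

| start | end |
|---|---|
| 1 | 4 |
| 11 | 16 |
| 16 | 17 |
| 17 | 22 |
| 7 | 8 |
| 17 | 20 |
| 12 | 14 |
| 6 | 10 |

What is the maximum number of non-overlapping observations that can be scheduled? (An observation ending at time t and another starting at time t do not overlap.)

5

Sort by end time and greedily take each interval whose start is ≥ the last chosen end.
By end time: (1,4), (7,8), (6,10), (12,14), (11,16), (16,17), (17,20), (17,22).
Pick (1,4); next start ≥ 4 → (7,8); next start ≥ 8 → (12,14); next start ≥ 14 → (16,17); next start ≥ 17 → (17,20).
Selected 5 observations.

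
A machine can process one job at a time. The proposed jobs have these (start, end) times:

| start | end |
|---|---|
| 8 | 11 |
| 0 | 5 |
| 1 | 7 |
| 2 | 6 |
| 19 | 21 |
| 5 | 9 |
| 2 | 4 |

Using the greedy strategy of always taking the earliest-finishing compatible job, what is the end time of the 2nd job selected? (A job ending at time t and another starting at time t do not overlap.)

Order by finish time; keep every interval that doesn't clash with the previous kept one.
By end time: (2,4), (0,5), (2,6), (1,7), (5,9), (8,11), (19,21).
Pick (2,4); next start ≥ 4 → (5,9); next start ≥ 9 → (19,21).
Selected: (2,4) (5,9) (19,21)

9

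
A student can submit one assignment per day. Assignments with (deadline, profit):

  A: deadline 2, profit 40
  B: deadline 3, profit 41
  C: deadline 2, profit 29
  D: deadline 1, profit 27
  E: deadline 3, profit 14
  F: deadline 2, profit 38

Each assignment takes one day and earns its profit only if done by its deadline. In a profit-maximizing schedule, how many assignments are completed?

3

Sort by profit descending; place each in the latest free slot ≤ its deadline.
Profit order: B=41 A=40 F=38 C=29 D=27 E=14
Assign: B→slot 3, A→slot 2, F→slot 1, C skipped, D skipped, E skipped.
Slots: [1:F] [2:A] [3:B]
3 of 6 scheduled.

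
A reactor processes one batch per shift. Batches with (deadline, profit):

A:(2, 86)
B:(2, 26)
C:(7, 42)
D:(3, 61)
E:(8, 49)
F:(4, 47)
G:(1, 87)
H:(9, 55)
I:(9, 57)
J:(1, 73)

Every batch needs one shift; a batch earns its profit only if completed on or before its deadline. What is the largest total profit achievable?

Take jobs in profit order; each goes to the latest open slot no later than its deadline.
Profit order: G=87 A=86 J=73 D=61 I=57 H=55 E=49 F=47 C=42 B=26
Assign: G→slot 1, A→slot 2, J skipped, D→slot 3, I→slot 9, H→slot 8, E→slot 7, F→slot 4, C→slot 6, B skipped.
Slots: [1:G] [2:A] [3:D] [4:F] [6:C] [7:E] [8:H] [9:I]
Profit = 87 + 86 + 61 + 47 + 42 + 49 + 55 + 57 = 484

484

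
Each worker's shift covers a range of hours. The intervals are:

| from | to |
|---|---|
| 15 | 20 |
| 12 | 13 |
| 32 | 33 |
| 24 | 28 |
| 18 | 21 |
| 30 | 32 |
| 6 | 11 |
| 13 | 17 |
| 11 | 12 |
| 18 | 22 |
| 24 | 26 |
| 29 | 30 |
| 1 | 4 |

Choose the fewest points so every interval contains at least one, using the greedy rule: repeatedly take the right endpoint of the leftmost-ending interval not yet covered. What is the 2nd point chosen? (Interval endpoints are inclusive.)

11

Process intervals by earliest right end; each time one isn't hit yet, stab at its right endpoint.
By right end: [1,4]  [6,11]  [11,12]  [12,13]  [13,17]  [15,20]  [18,21]  [18,22]  [24,26]  [24,28]  [29,30]  [30,32]  [32,33]
[1,4] uncovered → point at 4; [6,11] uncovered → point at 11; [12,13] uncovered → point at 13; [15,20] uncovered → point at 20; [24,26] uncovered → point at 26; [29,30] uncovered → point at 30; [32,33] uncovered → point at 33.
Points: 4, 11, 13, 20, 26, 30, 33 (7 total).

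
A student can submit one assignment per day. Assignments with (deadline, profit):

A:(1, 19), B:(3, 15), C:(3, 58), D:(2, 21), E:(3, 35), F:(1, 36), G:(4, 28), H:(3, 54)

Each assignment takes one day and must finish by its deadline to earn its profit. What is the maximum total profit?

176

Sort by profit descending; place each in the latest free slot ≤ its deadline.
By profit: C(d3,58), H(d3,54), F(d1,36), E(d3,35), G(d4,28), D(d2,21), A(d1,19), B(d3,15)
C→slot 3; H→slot 2; F→slot 1; E skipped; G→slot 4; D skipped; A skipped; B skipped.
Profit = 36 + 54 + 58 + 28 = 176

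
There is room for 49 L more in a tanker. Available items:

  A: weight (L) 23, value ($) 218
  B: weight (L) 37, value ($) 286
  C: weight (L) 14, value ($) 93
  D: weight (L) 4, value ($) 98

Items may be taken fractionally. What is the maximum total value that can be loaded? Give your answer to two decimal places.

486.05

Sort by value per unit weight and fill in that order.
Order: D (98/4=24.50) > A (218/23=9.48) > B (286/37=7.73) > C (93/14=6.64)
Fill: take D (4 @ 98) → take A (23 @ 218) → take 22/37 of B → 170.05; 49/49 used.
Total value = 486.05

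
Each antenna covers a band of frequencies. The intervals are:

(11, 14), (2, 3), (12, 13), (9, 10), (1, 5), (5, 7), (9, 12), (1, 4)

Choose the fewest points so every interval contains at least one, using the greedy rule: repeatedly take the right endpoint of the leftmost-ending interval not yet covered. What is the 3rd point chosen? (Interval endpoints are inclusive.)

Sorted: [2,3] [1,4] [1,5] [5,7] [9,10] [9,12] [12,13] [11,14]
{[2,3],[1,4],[1,5]} hit by 3; {[5,7]} hit by 7; {[9,10],[9,12]} hit by 10; {[12,13],[11,14]} hit by 13.
Points: 3, 7, 10, 13 (4 total).

10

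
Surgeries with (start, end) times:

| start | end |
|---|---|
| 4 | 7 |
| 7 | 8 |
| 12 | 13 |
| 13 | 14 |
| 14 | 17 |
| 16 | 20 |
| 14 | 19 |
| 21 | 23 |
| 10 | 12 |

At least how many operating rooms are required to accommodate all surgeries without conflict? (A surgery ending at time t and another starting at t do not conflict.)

3

The answer is the maximum number of intervals overlapping at any instant.
Events (time:±→running): 4:+→1 7:-→0 7:+→1 8:-→0 10:+→1 12:-→0 12:+→1 13:-→0 13:+→1 14:-→0 14:+→1 14:+→2 16:+→3 … peak 3.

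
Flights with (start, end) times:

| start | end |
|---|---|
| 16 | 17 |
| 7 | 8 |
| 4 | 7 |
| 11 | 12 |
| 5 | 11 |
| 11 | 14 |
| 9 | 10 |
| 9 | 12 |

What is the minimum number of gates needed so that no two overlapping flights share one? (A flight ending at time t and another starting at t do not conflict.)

Count concurrent intervals with a sweep; the peak is the room count.
starts: [4, 5, 7, 9, 9, 11, 11, 16]
ends:   [7, 8, 10, 11, 12, 12, 14, 17]
s4→1 s5→2 e7→1 s7→2 e8→1 s9→2 s9→3  — peak 3.

3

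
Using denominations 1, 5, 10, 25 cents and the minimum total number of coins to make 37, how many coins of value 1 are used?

2

37 − 1×25→12 − 1×10→2 − 2×1→0
Count of 1: 2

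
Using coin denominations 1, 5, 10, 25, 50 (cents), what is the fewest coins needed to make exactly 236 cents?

236 = 4×50 + 1×25 + 1×10 + 1×1
Total coins = 4 + 1 + 1 + 1 = 7

7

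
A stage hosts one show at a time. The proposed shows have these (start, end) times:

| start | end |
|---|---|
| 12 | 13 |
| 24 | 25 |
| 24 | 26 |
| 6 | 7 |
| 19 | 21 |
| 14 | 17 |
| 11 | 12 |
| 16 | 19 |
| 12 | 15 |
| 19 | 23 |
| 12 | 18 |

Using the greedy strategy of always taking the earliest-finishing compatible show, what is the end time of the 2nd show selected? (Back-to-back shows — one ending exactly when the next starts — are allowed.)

12

Greedy by earliest finish: after sorting by end time, pick each interval compatible with the last pick.
Sorted by end: (6,7)  (11,12)  (12,13)  (12,15)  (14,17)  (12,18)  (16,19)  (19,21)  (19,23)  (24,25)  (24,26)
take (6,7); take (11,12); take (12,13); take (14,17); skip (12,18); skip (16,19); take (19,21); take (24,25).
Selected: (6,7) (11,12) (12,13) (14,17) (19,21) (24,25)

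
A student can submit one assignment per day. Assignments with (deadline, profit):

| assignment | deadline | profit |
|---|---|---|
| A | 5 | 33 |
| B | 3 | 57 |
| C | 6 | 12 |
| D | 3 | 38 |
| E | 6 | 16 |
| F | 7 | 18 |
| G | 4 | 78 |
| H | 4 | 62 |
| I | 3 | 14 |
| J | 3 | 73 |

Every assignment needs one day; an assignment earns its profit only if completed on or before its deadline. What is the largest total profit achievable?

337

Sort by profit descending; place each in the latest free slot ≤ its deadline.
Profit order: G=78 J=73 H=62 B=57 D=38 A=33 F=18 E=16 I=14 C=12
Assign: G→slot 4, J→slot 3, H→slot 2, B→slot 1, D skipped, A→slot 5, F→slot 7, E→slot 6, I skipped, C skipped.
Slots: [1:B] [2:H] [3:J] [4:G] [5:A] [6:E] [7:F]
Profit = 57 + 62 + 73 + 78 + 33 + 16 + 18 = 337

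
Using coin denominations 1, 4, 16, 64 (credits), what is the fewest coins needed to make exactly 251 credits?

11

Greedy: take as many of the largest coin as possible, then repeat with the remainder.
251 − 3×64→59 − 3×16→11 − 2×4→3 − 3×1→0
Total coins = 3 + 3 + 2 + 3 = 11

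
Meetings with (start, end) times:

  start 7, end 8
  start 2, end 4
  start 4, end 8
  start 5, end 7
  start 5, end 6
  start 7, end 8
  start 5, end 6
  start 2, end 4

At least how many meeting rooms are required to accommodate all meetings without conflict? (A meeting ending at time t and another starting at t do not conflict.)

4

starts: [2, 2, 4, 5, 5, 5, 7, 7]
ends:   [4, 4, 6, 6, 7, 8, 8, 8]
s2→1 s2→2 e4→1 e4→0 s4→1 s5→2 s5→3 s5→4  — peak 4.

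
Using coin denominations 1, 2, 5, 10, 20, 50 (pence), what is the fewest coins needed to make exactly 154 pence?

5

154 = 3×50 + 2×2
Total coins = 3 + 2 = 5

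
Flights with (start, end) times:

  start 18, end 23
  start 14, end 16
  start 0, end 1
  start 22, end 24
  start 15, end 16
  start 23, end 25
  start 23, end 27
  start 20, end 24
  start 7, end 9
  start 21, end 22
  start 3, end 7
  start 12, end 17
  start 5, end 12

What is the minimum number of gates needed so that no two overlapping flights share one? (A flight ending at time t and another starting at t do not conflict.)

4

The answer is the maximum number of intervals overlapping at any instant.
Events (time:±→running): 0:+→1 1:-→0 3:+→1 5:+→2 7:-→1 7:+→2 9:-→1 12:-→0 12:+→1 14:+→2 15:+→3 16:-→2 16:-→1 17:-→0 18:+→1 20:+→2 21:+→3 22:-→2 22:+→3 23:-→2 23:+→3 23:+→4 … peak 4.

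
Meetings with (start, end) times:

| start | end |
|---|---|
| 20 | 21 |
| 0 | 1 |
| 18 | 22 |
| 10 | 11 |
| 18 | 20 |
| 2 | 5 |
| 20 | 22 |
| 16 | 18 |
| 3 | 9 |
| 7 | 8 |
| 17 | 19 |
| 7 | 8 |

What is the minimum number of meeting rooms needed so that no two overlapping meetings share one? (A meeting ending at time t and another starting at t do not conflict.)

Count concurrent intervals with a sweep; the peak is the room count.
Events (time:±→running): 0:+→1 1:-→0 2:+→1 3:+→2 5:-→1 7:+→2 7:+→3 … peak 3.

3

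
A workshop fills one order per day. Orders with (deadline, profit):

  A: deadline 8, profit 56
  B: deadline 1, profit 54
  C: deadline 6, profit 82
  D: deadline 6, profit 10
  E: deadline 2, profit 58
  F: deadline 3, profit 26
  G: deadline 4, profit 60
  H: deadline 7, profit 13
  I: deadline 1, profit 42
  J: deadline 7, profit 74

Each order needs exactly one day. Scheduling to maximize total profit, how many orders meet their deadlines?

8

Take jobs in profit order; each goes to the latest open slot no later than its deadline.
Profit order: C=82 J=74 G=60 E=58 A=56 B=54 I=42 F=26 H=13 D=10
Assign: C→slot 6, J→slot 7, G→slot 4, E→slot 2, A→slot 8, B→slot 1, I skipped, F→slot 3, H→slot 5, D skipped.
Slots: [1:B] [2:E] [3:F] [4:G] [5:H] [6:C] [7:J] [8:A]
8 of 10 scheduled.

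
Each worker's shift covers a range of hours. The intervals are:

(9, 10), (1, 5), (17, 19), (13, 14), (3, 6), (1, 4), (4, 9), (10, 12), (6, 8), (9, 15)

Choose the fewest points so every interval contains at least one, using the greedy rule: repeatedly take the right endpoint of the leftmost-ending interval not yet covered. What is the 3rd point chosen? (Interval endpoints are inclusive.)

10

By right end: [1,4]  [1,5]  [3,6]  [6,8]  [4,9]  [9,10]  [10,12]  [13,14]  [9,15]  [17,19]
[1,4] uncovered → point at 4; [6,8] uncovered → point at 8; [9,10] uncovered → point at 10; [13,14] uncovered → point at 14; [17,19] uncovered → point at 19.
Points: 4, 8, 10, 14, 19 (5 total).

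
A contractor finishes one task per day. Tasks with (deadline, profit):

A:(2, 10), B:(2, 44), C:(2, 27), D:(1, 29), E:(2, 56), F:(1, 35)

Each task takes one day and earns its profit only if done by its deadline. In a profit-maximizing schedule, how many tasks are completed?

2

Sort by profit descending; place each in the latest free slot ≤ its deadline.
By profit: E(d2,56), B(d2,44), F(d1,35), D(d1,29), C(d2,27), A(d2,10)
E→slot 2; B→slot 1; F skipped; D skipped; C skipped; A skipped.
2 of 6 scheduled.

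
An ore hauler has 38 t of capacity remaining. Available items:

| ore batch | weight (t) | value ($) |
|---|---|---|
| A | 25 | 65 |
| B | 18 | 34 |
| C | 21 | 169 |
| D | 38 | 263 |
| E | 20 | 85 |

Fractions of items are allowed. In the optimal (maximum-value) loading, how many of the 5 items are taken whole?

1

Sort by value per unit weight and fill in that order.
Order: C (169/21=8.05) > D (263/38=6.92) > E (85/20=4.25) > A (65/25=2.60) > B (34/18=1.89)
Fill: take C (21 @ 169) → take 17/38 of D → 117.66; 38/38 used.
1 item(s) taken whole; one partial (take 17/38 of D).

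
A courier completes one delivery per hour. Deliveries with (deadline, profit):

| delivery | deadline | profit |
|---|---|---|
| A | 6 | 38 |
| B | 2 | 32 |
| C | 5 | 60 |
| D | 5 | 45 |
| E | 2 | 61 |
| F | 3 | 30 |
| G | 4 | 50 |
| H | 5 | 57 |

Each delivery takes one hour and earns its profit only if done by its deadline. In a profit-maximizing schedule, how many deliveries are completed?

6

Take jobs in profit order; each goes to the latest open slot no later than its deadline.
Profit order: E=61 C=60 H=57 G=50 D=45 A=38 B=32 F=30
Assign: E→slot 2, C→slot 5, H→slot 4, G→slot 3, D→slot 1, A→slot 6, B skipped, F skipped.
Slots: [1:D] [2:E] [3:G] [4:H] [5:C] [6:A]
6 of 8 scheduled.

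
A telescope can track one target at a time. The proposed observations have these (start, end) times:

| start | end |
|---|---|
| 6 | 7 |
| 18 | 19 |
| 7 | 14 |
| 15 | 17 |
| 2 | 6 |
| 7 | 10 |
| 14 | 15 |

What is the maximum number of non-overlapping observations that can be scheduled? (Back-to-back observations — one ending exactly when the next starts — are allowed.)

Greedy by earliest finish: after sorting by end time, pick each interval compatible with the last pick.
Sorted by end: (2,6)  (6,7)  (7,10)  (7,14)  (14,15)  (15,17)  (18,19)
take (2,6); take (6,7); take (7,10); skip (7,14); take (14,15); take (15,17); take (18,19).
Selected 6 observations.

6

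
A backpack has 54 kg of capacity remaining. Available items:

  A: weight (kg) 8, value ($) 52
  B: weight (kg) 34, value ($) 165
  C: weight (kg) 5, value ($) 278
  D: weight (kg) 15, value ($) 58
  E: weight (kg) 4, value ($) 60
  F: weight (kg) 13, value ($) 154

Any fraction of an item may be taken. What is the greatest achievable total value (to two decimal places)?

Greedy by value/weight ratio, highest first.
Ratios (sorted): C 55.60, E 15.00, F 11.85, A 6.50, B 4.85, D 3.87
take C (5 @ 278); take E (4 @ 60); take F (13 @ 154); take A (8 @ 52); take 24/34 of B → 116.47. Capacity used 54/54.
Total value = 660.47

660.47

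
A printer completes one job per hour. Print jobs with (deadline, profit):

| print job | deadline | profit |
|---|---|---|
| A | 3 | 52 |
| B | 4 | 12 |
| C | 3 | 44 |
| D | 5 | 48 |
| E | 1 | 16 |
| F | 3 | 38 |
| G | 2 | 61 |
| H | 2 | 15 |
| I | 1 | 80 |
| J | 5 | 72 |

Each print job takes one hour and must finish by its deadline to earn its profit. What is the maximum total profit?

313

Profit order: I=80 J=72 G=61 A=52 D=48 C=44 F=38 E=16 H=15 B=12
Assign: I→slot 1, J→slot 5, G→slot 2, A→slot 3, D→slot 4, C skipped, F skipped, E skipped, H skipped, B skipped.
Slots: [1:I] [2:G] [3:A] [4:D] [5:J]
Profit = 80 + 61 + 52 + 48 + 72 = 313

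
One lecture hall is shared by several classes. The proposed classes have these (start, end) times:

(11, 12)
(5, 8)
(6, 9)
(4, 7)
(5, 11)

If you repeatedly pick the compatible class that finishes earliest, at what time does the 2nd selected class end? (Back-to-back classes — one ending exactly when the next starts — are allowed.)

Sorted by end: (4,7)  (5,8)  (6,9)  (5,11)  (11,12)
take (4,7); skip (5,11); take (11,12).
Selected: (4,7) (11,12)

12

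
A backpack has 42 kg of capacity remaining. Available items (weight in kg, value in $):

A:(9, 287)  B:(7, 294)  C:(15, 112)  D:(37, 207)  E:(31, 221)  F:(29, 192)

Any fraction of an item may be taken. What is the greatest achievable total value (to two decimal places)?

Order: B (294/7=42.00) > A (287/9=31.89) > C (112/15=7.47) > E (221/31=7.13) > F (192/29=6.62) > D (207/37=5.59)
Fill: take B (7 @ 294) → take A (9 @ 287) → take C (15 @ 112) → take 11/31 of E → 78.42; 42/42 used.
Total value = 771.42

771.42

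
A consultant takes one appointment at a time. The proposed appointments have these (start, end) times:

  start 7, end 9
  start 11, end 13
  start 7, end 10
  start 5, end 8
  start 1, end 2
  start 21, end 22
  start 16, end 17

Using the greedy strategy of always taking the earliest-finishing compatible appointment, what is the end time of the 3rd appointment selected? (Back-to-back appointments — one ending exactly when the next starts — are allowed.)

Sorted by end: (1,2)  (5,8)  (7,9)  (7,10)  (11,13)  (16,17)  (21,22)
take (1,2); take (5,8); skip (7,9); skip (7,10); take (11,13); take (16,17); take (21,22).
Selected: (1,2) (5,8) (11,13) (16,17) (21,22)

13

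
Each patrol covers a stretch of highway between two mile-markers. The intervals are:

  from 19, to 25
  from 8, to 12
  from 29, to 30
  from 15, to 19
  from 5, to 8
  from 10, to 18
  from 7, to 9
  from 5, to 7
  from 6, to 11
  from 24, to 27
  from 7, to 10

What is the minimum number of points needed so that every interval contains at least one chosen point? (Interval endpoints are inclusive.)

5

Process intervals by earliest right end; each time one isn't hit yet, stab at its right endpoint.
By right end: [5,7]  [5,8]  [7,9]  [7,10]  [6,11]  [8,12]  [10,18]  [15,19]  [19,25]  [24,27]  [29,30]
[5,7] uncovered → point at 7; [8,12] uncovered → point at 12; [15,19] uncovered → point at 19; [24,27] uncovered → point at 27; [29,30] uncovered → point at 30.
Points: 7, 12, 19, 27, 30 (5 total).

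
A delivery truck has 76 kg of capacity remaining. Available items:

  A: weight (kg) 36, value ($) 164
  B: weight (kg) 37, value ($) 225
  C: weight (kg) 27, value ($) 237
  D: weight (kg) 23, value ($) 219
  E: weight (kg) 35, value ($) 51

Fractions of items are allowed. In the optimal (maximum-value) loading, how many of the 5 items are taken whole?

2

Greedy by value/weight ratio, highest first.
Ratios (sorted): D 9.52, C 8.78, B 6.08, A 4.56, E 1.46
take D (23 @ 219); take C (27 @ 237); take 26/37 of B → 158.11. Capacity used 76/76.
2 item(s) taken whole; one partial (take 26/37 of B).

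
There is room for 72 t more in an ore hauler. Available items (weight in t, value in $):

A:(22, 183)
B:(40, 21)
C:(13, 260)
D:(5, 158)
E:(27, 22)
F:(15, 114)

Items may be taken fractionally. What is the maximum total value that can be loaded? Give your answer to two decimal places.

Greedy by value/weight ratio, highest first.
Order: D (158/5=31.60) > C (260/13=20.00) > A (183/22=8.32) > F (114/15=7.60) > E (22/27=0.81) > B (21/40=0.53)
Fill: take D (5 @ 158) → take C (13 @ 260) → take A (22 @ 183) → take F (15 @ 114) → take 17/27 of E → 13.85; 72/72 used.
Total value = 728.85

728.85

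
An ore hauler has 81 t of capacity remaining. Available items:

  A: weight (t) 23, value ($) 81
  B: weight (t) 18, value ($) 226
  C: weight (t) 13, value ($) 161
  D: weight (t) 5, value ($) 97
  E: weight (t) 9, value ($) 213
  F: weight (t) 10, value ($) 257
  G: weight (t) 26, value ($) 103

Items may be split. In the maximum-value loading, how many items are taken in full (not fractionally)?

Ratios (sorted): F 25.70, E 23.67, D 19.40, B 12.56, C 12.38, G 3.96, A 3.52
take F (10 @ 257); take E (9 @ 213); take D (5 @ 97); take B (18 @ 226); take C (13 @ 161); take G (26 @ 103). Capacity used 81/81.
6 item(s) taken whole.

6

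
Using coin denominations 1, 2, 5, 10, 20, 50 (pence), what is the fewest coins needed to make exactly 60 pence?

2

60 − 1×50→10 − 1×10→0
Total coins = 1 + 1 = 2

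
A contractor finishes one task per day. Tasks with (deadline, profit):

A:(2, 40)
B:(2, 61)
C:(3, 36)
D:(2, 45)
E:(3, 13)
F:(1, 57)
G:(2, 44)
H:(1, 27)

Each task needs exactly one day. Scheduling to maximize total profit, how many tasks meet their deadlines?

By profit: B(d2,61), F(d1,57), D(d2,45), G(d2,44), A(d2,40), C(d3,36), H(d1,27), E(d3,13)
B→slot 2; F→slot 1; D skipped; G skipped; A skipped; C→slot 3; H skipped; E skipped.
3 of 8 scheduled.

3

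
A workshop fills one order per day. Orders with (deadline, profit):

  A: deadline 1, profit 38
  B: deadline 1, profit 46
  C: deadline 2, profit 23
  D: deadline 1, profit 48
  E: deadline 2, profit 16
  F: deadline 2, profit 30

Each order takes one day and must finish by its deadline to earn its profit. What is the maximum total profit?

78

Profit order: D=48 B=46 A=38 F=30 C=23 E=16
Assign: D→slot 1, B skipped, A skipped, F→slot 2, C skipped, E skipped.
Slots: [1:D] [2:F]
Profit = 48 + 30 = 78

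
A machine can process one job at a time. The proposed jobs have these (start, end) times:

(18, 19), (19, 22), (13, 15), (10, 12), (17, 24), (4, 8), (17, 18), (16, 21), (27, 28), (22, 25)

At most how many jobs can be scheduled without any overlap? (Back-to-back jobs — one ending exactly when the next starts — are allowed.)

By end time: (4,8), (10,12), (13,15), (17,18), (18,19), (16,21), (19,22), (17,24), (22,25), (27,28).
Pick (4,8); next start ≥ 8 → (10,12); next start ≥ 12 → (13,15); next start ≥ 15 → (17,18); next start ≥ 18 → (18,19); next start ≥ 19 → (19,22); next start ≥ 22 → (22,25); next start ≥ 25 → (27,28).
Selected 8 jobs.

8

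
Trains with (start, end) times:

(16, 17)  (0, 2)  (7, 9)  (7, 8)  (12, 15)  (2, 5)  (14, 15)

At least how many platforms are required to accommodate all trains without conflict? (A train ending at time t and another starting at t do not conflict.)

2

Count concurrent intervals with a sweep; the peak is the room count.
Events (time:±→running): 0:+→1 2:-→0 2:+→1 5:-→0 7:+→1 7:+→2 … peak 2.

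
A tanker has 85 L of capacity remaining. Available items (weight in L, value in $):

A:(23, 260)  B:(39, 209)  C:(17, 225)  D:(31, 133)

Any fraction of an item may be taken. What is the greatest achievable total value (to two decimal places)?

719.74

Order: C (225/17=13.24) > A (260/23=11.30) > B (209/39=5.36) > D (133/31=4.29)
Fill: take C (17 @ 225) → take A (23 @ 260) → take B (39 @ 209) → take 6/31 of D → 25.74; 85/85 used.
Total value = 719.74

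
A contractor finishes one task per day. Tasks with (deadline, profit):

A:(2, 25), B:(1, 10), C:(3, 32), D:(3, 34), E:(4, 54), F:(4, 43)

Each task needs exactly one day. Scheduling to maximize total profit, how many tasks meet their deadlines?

4

Take jobs in profit order; each goes to the latest open slot no later than its deadline.
By profit: E(d4,54), F(d4,43), D(d3,34), C(d3,32), A(d2,25), B(d1,10)
E→slot 4; F→slot 3; D→slot 2; C→slot 1; A skipped; B skipped.
4 of 6 scheduled.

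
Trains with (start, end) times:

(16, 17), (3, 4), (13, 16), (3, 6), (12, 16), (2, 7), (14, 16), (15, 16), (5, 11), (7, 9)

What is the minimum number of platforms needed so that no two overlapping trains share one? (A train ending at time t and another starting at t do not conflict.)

4

Events (time:±→running): 2:+→1 3:+→2 3:+→3 4:-→2 5:+→3 6:-→2 7:-→1 7:+→2 9:-→1 11:-→0 12:+→1 13:+→2 14:+→3 15:+→4 … peak 4.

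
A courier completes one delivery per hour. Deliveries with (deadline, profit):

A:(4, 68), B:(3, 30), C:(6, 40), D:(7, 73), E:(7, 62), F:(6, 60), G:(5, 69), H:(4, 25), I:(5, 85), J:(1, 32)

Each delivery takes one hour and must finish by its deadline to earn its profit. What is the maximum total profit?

457

Sort by profit descending; place each in the latest free slot ≤ its deadline.
By profit: I(d5,85), D(d7,73), G(d5,69), A(d4,68), E(d7,62), F(d6,60), C(d6,40), J(d1,32), B(d3,30), H(d4,25)
I→slot 5; D→slot 7; G→slot 4; A→slot 3; E→slot 6; F→slot 2; C→slot 1; J skipped; B skipped; H skipped.
Profit = 40 + 60 + 68 + 69 + 85 + 62 + 73 = 457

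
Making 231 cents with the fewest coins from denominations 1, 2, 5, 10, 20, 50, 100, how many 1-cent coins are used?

1

Use the largest denomination that fits, subtract, and repeat.
231 = 2×100 + 1×20 + 1×10 + 1×1
Count of 1: 1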